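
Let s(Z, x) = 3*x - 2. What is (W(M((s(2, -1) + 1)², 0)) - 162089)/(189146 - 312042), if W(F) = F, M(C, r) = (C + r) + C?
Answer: 162057/122896 ≈ 1.3187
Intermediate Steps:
s(Z, x) = -2 + 3*x
M(C, r) = r + 2*C
(W(M((s(2, -1) + 1)², 0)) - 162089)/(189146 - 312042) = ((0 + 2*((-2 + 3*(-1)) + 1)²) - 162089)/(189146 - 312042) = ((0 + 2*((-2 - 3) + 1)²) - 162089)/(-122896) = ((0 + 2*(-5 + 1)²) - 162089)*(-1/122896) = ((0 + 2*(-4)²) - 162089)*(-1/122896) = ((0 + 2*16) - 162089)*(-1/122896) = ((0 + 32) - 162089)*(-1/122896) = (32 - 162089)*(-1/122896) = -162057*(-1/122896) = 162057/122896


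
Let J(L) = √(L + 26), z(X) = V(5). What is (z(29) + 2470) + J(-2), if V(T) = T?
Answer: 2475 + 2*√6 ≈ 2479.9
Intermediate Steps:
z(X) = 5
J(L) = √(26 + L)
(z(29) + 2470) + J(-2) = (5 + 2470) + √(26 - 2) = 2475 + √24 = 2475 + 2*√6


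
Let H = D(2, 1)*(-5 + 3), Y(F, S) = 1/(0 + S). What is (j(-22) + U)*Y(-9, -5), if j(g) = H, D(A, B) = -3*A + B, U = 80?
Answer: -18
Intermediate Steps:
D(A, B) = B - 3*A
Y(F, S) = 1/S
H = 10 (H = (1 - 3*2)*(-5 + 3) = (1 - 6)*(-2) = -5*(-2) = 10)
j(g) = 10
(j(-22) + U)*Y(-9, -5) = (10 + 80)/(-5) = 90*(-⅕) = -18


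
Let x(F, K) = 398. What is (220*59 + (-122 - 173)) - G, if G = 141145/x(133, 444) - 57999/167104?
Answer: 410041728521/33253696 ≈ 12331.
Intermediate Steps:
G = 11781405239/33253696 (G = 141145/398 - 57999/167104 = 11781405239/33253696 ≈ 354.29)
(220*59 + (-122 - 173)) - G = (220*59 + (-122 - 173)) - 1*11781405239/33253696 = (12980 - 295) - 11781405239/33253696 = 12685 - 11781405239/33253696 = 410041728521/33253696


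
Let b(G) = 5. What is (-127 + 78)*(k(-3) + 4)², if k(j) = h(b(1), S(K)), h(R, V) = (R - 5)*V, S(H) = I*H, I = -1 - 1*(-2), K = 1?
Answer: -784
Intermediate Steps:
I = 1 (I = -1 + 2 = 1)
S(H) = H (S(H) = 1*H = H)
h(R, V) = V*(-5 + R) (h(R, V) = (-5 + R)*V = V*(-5 + R))
k(j) = 0 (k(j) = 1*(-5 + 5) = 1*0 = 0)
(-127 + 78)*(k(-3) + 4)² = (-127 + 78)*(0 + 4)² = -49*4² = -49*16 = -784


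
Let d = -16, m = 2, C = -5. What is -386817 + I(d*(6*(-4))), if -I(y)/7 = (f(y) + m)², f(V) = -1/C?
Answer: -9671272/25 ≈ -3.8685e+5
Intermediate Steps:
f(V) = ⅕ (f(V) = -1/(-5) = -1*(-⅕) = ⅕)
I(y) = -847/25 (I(y) = -7*(⅕ + 2)² = -7*(11/5)² = -7*121/25 = -847/25)
-386817 + I(d*(6*(-4))) = -386817 - 847/25 = -9671272/25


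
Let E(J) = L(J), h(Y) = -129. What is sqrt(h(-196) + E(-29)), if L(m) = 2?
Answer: I*sqrt(127) ≈ 11.269*I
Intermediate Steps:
E(J) = 2
sqrt(h(-196) + E(-29)) = sqrt(-129 + 2) = sqrt(-127) = I*sqrt(127)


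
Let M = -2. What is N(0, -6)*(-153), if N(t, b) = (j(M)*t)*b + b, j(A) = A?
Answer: 918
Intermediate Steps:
N(t, b) = b - 2*b*t (N(t, b) = (-2*t)*b + b = -2*b*t + b = b - 2*b*t)
N(0, -6)*(-153) = -6*(1 - 2*0)*(-153) = -6*(1 + 0)*(-153) = -6*1*(-153) = -6*(-153) = 918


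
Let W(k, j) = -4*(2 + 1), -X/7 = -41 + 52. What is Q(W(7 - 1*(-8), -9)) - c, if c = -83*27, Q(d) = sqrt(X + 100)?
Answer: 2241 + sqrt(23) ≈ 2245.8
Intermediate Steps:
X = -77 (X = -7*(-41 + 52) = -7*11 = -77)
W(k, j) = -12 (W(k, j) = -4*3 = -12)
Q(d) = sqrt(23) (Q(d) = sqrt(-77 + 100) = sqrt(23))
c = -2241
Q(W(7 - 1*(-8), -9)) - c = sqrt(23) - 1*(-2241) = sqrt(23) + 2241 = 2241 + sqrt(23)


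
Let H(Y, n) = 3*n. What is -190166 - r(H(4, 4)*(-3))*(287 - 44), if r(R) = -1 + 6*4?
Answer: -195755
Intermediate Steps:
r(R) = 23 (r(R) = -1 + 24 = 23)
-190166 - r(H(4, 4)*(-3))*(287 - 44) = -190166 - 23*(287 - 44) = -190166 - 23*243 = -190166 - 1*5589 = -190166 - 5589 = -195755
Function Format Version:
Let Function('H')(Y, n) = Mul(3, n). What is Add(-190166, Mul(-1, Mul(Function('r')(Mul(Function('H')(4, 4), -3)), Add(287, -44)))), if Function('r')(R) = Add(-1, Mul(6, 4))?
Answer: -195755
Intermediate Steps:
Function('r')(R) = 23 (Function('r')(R) = Add(-1, 24) = 23)
Add(-190166, Mul(-1, Mul(Function('r')(Mul(Function('H')(4, 4), -3)), Add(287, -44)))) = Add(-190166, Mul(-1, Mul(23, Add(287, -44)))) = Add(-190166, Mul(-1, Mul(23, 243))) = Add(-190166, Mul(-1, 5589)) = Add(-190166, -5589) = -195755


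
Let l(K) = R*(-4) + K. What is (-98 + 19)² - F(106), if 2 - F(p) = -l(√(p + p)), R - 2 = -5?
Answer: 6227 - 2*√53 ≈ 6212.4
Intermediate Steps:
R = -3 (R = 2 - 5 = -3)
l(K) = 12 + K (l(K) = -3*(-4) + K = 12 + K)
F(p) = 14 + √2*√p (F(p) = 2 - (-1)*(12 + √(p + p)) = 2 - (-1)*(12 + √(2*p)) = 2 - (-1)*(12 + √2*√p) = 2 - (-12 - √2*√p) = 2 + (12 + √2*√p) = 14 + √2*√p)
(-98 + 19)² - F(106) = (-98 + 19)² - (14 + √2*√106) = (-79)² - (14 + 2*√53) = 6241 + (-14 - 2*√53) = 6227 - 2*√53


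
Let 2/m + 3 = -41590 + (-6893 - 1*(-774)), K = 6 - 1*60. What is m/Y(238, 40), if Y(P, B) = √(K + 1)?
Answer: I*√53/1264368 ≈ 5.7579e-6*I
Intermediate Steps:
K = -54 (K = 6 - 60 = -54)
Y(P, B) = I*√53 (Y(P, B) = √(-54 + 1) = √(-53) = I*√53)
m = -1/23856 (m = 2/(-3 + (-41590 + (-6893 - 1*(-774)))) = 2/(-3 + (-41590 + (-6893 + 774))) = 2/(-3 + (-41590 - 6119)) = 2/(-3 - 47709) = 2/(-47712) = 2*(-1/47712) = -1/23856 ≈ -4.1918e-5)
m/Y(238, 40) = -(-I*√53/53)/23856 = -(-1)*I*√53/1264368 = I*√53/1264368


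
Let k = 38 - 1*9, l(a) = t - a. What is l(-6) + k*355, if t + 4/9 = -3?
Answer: 92678/9 ≈ 10298.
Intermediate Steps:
t = -31/9 (t = -4/9 - 3 = -31/9 ≈ -3.4444)
l(a) = -31/9 - a
k = 29 (k = 38 - 9 = 29)
l(-6) + k*355 = (-31/9 - 1*(-6)) + 29*355 = (-31/9 + 6) + 10295 = 23/9 + 10295 = 92678/9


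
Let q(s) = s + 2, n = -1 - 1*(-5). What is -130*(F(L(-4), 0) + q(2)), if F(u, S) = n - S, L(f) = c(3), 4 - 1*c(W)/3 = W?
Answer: -1040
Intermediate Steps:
n = 4 (n = -1 + 5 = 4)
c(W) = 12 - 3*W
L(f) = 3 (L(f) = 12 - 3*3 = 12 - 9 = 3)
q(s) = 2 + s
F(u, S) = 4 - S
-130*(F(L(-4), 0) + q(2)) = -130*((4 - 1*0) + (2 + 2)) = -130*((4 + 0) + 4) = -130*(4 + 4) = -130*8 = -1040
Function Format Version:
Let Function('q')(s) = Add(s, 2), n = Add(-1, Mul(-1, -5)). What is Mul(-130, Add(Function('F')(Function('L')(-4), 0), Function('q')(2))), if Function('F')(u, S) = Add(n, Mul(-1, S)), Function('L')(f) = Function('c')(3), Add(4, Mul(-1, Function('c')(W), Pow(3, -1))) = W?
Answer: -1040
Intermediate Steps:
n = 4 (n = Add(-1, 5) = 4)
Function('c')(W) = Add(12, Mul(-3, W))
Function('L')(f) = 3 (Function('L')(f) = Add(12, Mul(-3, 3)) = Add(12, -9) = 3)
Function('q')(s) = Add(2, s)
Function('F')(u, S) = Add(4, Mul(-1, S))
Mul(-130, Add(Function('F')(Function('L')(-4), 0), Function('q')(2))) = Mul(-130, Add(Add(4, Mul(-1, 0)), Add(2, 2))) = Mul(-130, Add(Add(4, 0), 4)) = Mul(-130, Add(4, 4)) = Mul(-130, 8) = -1040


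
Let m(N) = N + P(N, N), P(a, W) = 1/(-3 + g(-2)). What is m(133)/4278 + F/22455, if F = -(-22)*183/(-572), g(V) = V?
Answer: 852775/27751386 ≈ 0.030729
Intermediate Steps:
P(a, W) = -⅕ (P(a, W) = 1/(-3 - 2) = 1/(-5) = -⅕)
F = -183/26 (F = -(-22)*183*(-1/572) = -(-22)*(-183)/572 = -22*183/572 = -183/26 ≈ -7.0385)
m(N) = -⅕ + N (m(N) = N - ⅕ = -⅕ + N)
m(133)/4278 + F/22455 = (-⅕ + 133)/4278 - 183/26/22455 = (664/5)*(1/4278) - 183/26*1/22455 = 332/10695 - 61/194610 = 852775/27751386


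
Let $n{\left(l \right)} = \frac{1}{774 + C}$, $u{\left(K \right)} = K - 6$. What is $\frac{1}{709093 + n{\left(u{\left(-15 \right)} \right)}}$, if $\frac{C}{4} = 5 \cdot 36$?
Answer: $\frac{1494}{1059384943} \approx 1.4103 \cdot 10^{-6}$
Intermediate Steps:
$u{\left(K \right)} = -6 + K$ ($u{\left(K \right)} = K - 6 = -6 + K$)
$C = 720$ ($C = 4 \cdot 5 \cdot 36 = 4 \cdot 180 = 720$)
$n{\left(l \right)} = \frac{1}{1494}$ ($n{\left(l \right)} = \frac{1}{774 + 720} = \frac{1}{1494}$)
$\frac{1}{709093 + n{\left(u{\left(-15 \right)} \right)}} = \frac{1}{709093 + \frac{1}{1494}} = \frac{1}{\frac{1059384943}{1494}} = \frac{1494}{1059384943}$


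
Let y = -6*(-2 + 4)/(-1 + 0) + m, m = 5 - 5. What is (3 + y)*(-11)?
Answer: -165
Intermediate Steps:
m = 0
y = 12 (y = -6*(-2 + 4)/(-1 + 0) + 0 = -12/(-1) + 0 = -12*(-1) + 0 = -6*(-2) + 0 = 12 + 0 = 12)
(3 + y)*(-11) = (3 + 12)*(-11) = 15*(-11) = -165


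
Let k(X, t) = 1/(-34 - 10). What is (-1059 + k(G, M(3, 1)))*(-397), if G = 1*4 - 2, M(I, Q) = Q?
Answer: 18499009/44 ≈ 4.2043e+5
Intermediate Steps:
G = 2 (G = 4 - 2 = 2)
k(X, t) = -1/44 (k(X, t) = 1/(-44) = -1/44)
(-1059 + k(G, M(3, 1)))*(-397) = (-1059 - 1/44)*(-397) = -46597/44*(-397) = 18499009/44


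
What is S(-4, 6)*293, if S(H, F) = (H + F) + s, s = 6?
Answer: 2344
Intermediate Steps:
S(H, F) = 6 + F + H (S(H, F) = (H + F) + 6 = (F + H) + 6 = 6 + F + H)
S(-4, 6)*293 = (6 + 6 - 4)*293 = 8*293 = 2344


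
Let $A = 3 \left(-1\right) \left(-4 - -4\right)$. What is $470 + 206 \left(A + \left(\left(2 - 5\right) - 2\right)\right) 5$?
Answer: $-4680$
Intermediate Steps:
$A = 0$ ($A = - 3 \left(-4 + 4\right) = \left(-3\right) 0 = 0$)
$470 + 206 \left(A + \left(\left(2 - 5\right) - 2\right)\right) 5 = 470 + 206 \left(0 + \left(\left(2 - 5\right) - 2\right)\right) 5 = 470 + 206 \left(0 - 5\right) 5 = 470 + 206 \left(\left(-5\right) 5\right) = 470 + 206 \left(-25\right) = 470 - 5150 = -4680$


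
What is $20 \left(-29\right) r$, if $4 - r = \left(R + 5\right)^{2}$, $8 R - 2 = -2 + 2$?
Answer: $\frac{54665}{4} \approx 13666.0$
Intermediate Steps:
$R = \frac{1}{4}$ ($R = \frac{1}{4} + \frac{-2 + 2}{8} = \frac{1}{4} + \frac{1}{8} \cdot 0 = \frac{1}{4} + 0 = \frac{1}{4} \approx 0.25$)
$r = - \frac{377}{16}$ ($r = 4 - \left(\frac{1}{4} + 5\right)^{2} = 4 - \left(\frac{21}{4}\right)^{2} = 4 - \frac{441}{16} = - \frac{377}{16} \approx -23.563$)
$20 \left(-29\right) r = 20 \left(-29\right) \left(- \frac{377}{16}\right) = \left(-580\right) \left(- \frac{377}{16}\right) = \frac{54665}{4}$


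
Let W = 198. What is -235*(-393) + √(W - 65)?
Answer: 92355 + √133 ≈ 92367.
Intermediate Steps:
-235*(-393) + √(W - 65) = -235*(-393) + √(198 - 65) = 92355 + √133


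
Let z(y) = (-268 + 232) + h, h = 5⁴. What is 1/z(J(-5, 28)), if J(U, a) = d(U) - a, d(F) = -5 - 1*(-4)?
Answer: 1/589 ≈ 0.0016978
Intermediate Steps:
d(F) = -1 (d(F) = -5 + 4 = -1)
h = 625
J(U, a) = -1 - a
z(y) = 589 (z(y) = (-268 + 232) + 625 = -36 + 625 = 589)
1/z(J(-5, 28)) = 1/589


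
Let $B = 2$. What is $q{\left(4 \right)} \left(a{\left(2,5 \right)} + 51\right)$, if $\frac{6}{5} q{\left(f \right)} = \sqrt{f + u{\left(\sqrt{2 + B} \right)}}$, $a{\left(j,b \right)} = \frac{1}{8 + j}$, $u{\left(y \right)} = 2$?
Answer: $\frac{511 \sqrt{6}}{12} \approx 104.31$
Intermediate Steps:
$q{\left(f \right)} = \frac{5 \sqrt{2 + f}}{6}$ ($q{\left(f \right)} = \frac{5 \sqrt{f + 2}}{6} = \frac{5 \sqrt{2 + f}}{6}$)
$q{\left(4 \right)} \left(a{\left(2,5 \right)} + 51\right) = \frac{5 \sqrt{2 + 4}}{6} \left(\frac{1}{8 + 2} + 51\right) = \frac{5 \sqrt{6}}{6} \left(\frac{1}{10} + 51\right) = \frac{5 \sqrt{6}}{6} \cdot \frac{511}{10} = \frac{511 \sqrt{6}}{12}$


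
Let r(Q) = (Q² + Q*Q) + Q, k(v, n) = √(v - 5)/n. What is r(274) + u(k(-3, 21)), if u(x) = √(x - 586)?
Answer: 150426 + √(-258426 + 42*I*√2)/21 ≈ 1.5043e+5 + 24.207*I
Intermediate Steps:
k(v, n) = √(-5 + v)/n
r(Q) = Q + 2*Q² (r(Q) = (Q² + Q²) + Q = 2*Q² + Q = Q + 2*Q²)
u(x) = √(-586 + x)
r(274) + u(k(-3, 21)) = 274*(1 + 2*274) + √(-586 + √(-5 - 3)/21) = 274*(1 + 548) + √(-586 + √(-8)/21) = 274*549 + √(-586 + (2*I*√2)/21) = 150426 + √(-586 + 2*I*√2/21)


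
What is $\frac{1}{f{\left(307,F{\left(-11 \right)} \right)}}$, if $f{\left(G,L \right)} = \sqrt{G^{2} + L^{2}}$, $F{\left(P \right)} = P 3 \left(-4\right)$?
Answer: $\frac{\sqrt{111673}}{111673} \approx 0.0029924$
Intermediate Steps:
$F{\left(P \right)} = - 12 P$ ($F{\left(P \right)} = 3 P \left(-4\right) = - 12 P$)
$\frac{1}{f{\left(307,F{\left(-11 \right)} \right)}} = \frac{1}{\sqrt{307^{2} + \left(\left(-12\right) \left(-11\right)\right)^{2}}} = \frac{1}{\sqrt{94249 + 132^{2}}} = \frac{1}{\sqrt{94249 + 17424}} = \frac{1}{\sqrt{111673}} = \frac{\sqrt{111673}}{111673}$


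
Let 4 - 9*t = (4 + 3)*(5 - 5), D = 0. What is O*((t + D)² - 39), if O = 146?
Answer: -458878/81 ≈ -5665.2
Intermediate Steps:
t = 4/9 (t = 4/9 - (4 + 3)*(5 - 5)/9 = 4/9 - 7*0/9 = 4/9 - ⅑*0 = 4/9 + 0 = 4/9 ≈ 0.44444)
O*((t + D)² - 39) = 146*((4/9 + 0)² - 39) = 146*((4/9)² - 39) = 146*(16/81 - 39) = 146*(-3143/81) = -458878/81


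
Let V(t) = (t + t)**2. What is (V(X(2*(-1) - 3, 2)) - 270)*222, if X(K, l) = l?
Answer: -56388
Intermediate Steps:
V(t) = 4*t**2 (V(t) = (2*t)**2 = 4*t**2)
(V(X(2*(-1) - 3, 2)) - 270)*222 = (4*2**2 - 270)*222 = (4*4 - 270)*222 = (16 - 270)*222 = -254*222 = -56388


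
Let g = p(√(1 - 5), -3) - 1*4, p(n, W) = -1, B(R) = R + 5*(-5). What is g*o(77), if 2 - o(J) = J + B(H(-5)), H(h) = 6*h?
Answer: 100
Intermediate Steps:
B(R) = -25 + R (B(R) = R - 25 = -25 + R)
o(J) = 57 - J (o(J) = 2 - (J + (-25 + 6*(-5))) = 2 - (J + (-25 - 30)) = 2 - (J - 55) = 2 - (-55 + J) = 2 + (55 - J) = 57 - J)
g = -5 (g = -1 - 1*4 = -1 - 4 = -5)
g*o(77) = -5*(57 - 1*77) = -5*(57 - 77) = -5*(-20) = 100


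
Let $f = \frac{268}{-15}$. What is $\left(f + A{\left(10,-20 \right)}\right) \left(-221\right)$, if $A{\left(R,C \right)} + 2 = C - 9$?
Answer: $\frac{161993}{15} \approx 10800.0$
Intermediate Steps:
$A{\left(R,C \right)} = -11 + C$ ($A{\left(R,C \right)} = -2 + \left(C - 9\right) = -2 + \left(-9 + C\right) = -11 + C$)
$f = - \frac{268}{15}$ ($f = 268 \left(- \frac{1}{15}\right) = - \frac{268}{15} \approx -17.867$)
$\left(f + A{\left(10,-20 \right)}\right) \left(-221\right) = \left(- \frac{268}{15} - 31\right) \left(-221\right) = \left(- \frac{733}{15}\right) \left(-221\right) = \frac{161993}{15}$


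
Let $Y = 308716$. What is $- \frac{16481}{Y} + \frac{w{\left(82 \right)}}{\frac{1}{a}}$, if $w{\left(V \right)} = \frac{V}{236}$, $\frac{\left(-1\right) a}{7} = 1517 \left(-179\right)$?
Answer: $\frac{12029556498699}{18214244} \approx 6.6045 \cdot 10^{5}$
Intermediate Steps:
$a = 1900801$ ($a = - 7 \cdot 1517 \left(-179\right) = \left(-7\right) \left(-271543\right) = 1900801$)
$w{\left(V \right)} = \frac{V}{236}$ ($w{\left(V \right)} = V \frac{1}{236} = \frac{V}{236}$)
$- \frac{16481}{Y} + \frac{w{\left(82 \right)}}{\frac{1}{a}} = - \frac{16481}{308716} + \frac{\frac{1}{236} \cdot 82}{\frac{1}{1900801}} = \left(-16481\right) \frac{1}{308716} + \frac{41 \frac{1}{\frac{1}{1900801}}}{118} = - \frac{16481}{308716} + \frac{41}{118} \cdot 1900801 = - \frac{16481}{308716} + \frac{77932841}{118} = \frac{12029556498699}{18214244}$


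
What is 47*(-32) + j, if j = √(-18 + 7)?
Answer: -1504 + I*√11 ≈ -1504.0 + 3.3166*I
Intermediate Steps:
j = I*√11 (j = √(-11) = I*√11 ≈ 3.3166*I)
47*(-32) + j = 47*(-32) + I*√11 = -1504 + I*√11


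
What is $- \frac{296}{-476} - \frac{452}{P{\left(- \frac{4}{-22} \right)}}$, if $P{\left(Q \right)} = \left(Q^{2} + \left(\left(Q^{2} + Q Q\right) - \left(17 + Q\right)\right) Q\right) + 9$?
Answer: $- \frac{71008634}{937839} \approx -75.715$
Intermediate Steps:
$P{\left(Q \right)} = 9 + Q^{2} + Q \left(-17 - Q + 2 Q^{2}\right)$ ($P{\left(Q \right)} = \left(Q^{2} + \left(\left(Q^{2} + Q^{2}\right) - \left(17 + Q\right)\right) Q\right) + 9 = \left(Q^{2} + \left(2 Q^{2} - \left(17 + Q\right)\right) Q\right) + 9 = \left(Q^{2} + \left(-17 - Q + 2 Q^{2}\right) Q\right) + 9 = \left(Q^{2} + Q \left(-17 - Q + 2 Q^{2}\right)\right) + 9 = 9 + Q^{2} + Q \left(-17 - Q + 2 Q^{2}\right)$)
$- \frac{296}{-476} - \frac{452}{P{\left(- \frac{4}{-22} \right)}} = - \frac{296}{-476} - \frac{452}{9 - 17 \left(- \frac{4}{-22}\right) + 2 \left(- \frac{4}{-22}\right)^{3}} = \left(-296\right) \left(- \frac{1}{476}\right) - \frac{452}{9 - 17 \left(\left(-4\right) \left(- \frac{1}{22}\right)\right) + 2 \left(\left(-4\right) \left(- \frac{1}{22}\right)\right)^{3}} = \frac{74}{119} - \frac{452}{9 - \frac{34}{11} + 2 \left(\frac{2}{11}\right)^{3}} = \frac{74}{119} - \frac{452}{9 - \frac{34}{11} + 2 \cdot \frac{8}{1331}} = \frac{74}{119} - \frac{452}{9 - \frac{34}{11} + \frac{16}{1331}} = \frac{74}{119} - \frac{452}{\frac{7881}{1331}} = \frac{74}{119} - \frac{601612}{7881} = - \frac{71008634}{937839}$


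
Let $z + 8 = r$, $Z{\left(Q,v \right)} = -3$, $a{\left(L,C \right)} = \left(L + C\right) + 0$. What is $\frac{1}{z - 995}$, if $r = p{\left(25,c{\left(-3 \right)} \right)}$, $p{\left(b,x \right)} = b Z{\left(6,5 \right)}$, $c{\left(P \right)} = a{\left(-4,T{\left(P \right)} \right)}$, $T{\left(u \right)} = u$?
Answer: $- \frac{1}{1078} \approx -0.00092764$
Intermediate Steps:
$a{\left(L,C \right)} = C + L$ ($a{\left(L,C \right)} = \left(C + L\right) + 0 = C + L$)
$c{\left(P \right)} = -4 + P$ ($c{\left(P \right)} = P - 4 = -4 + P$)
$p{\left(b,x \right)} = - 3 b$ ($p{\left(b,x \right)} = b \left(-3\right) = - 3 b$)
$r = -75$ ($r = \left(-3\right) 25 = -75$)
$z = -83$ ($z = -8 - 75 = -83$)
$\frac{1}{z - 995} = \frac{1}{-83 - 995} = \frac{1}{-1078} = - \frac{1}{1078}$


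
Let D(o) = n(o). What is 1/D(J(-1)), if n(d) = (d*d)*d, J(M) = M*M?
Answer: 1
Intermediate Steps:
J(M) = M**2
n(d) = d**3 (n(d) = d**2*d = d**3)
D(o) = o**3
1/D(J(-1)) = 1/(((-1)**2)**3) = 1/(1**3) = 1/1 = 1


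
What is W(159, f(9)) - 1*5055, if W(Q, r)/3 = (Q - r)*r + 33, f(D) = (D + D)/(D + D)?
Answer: -4482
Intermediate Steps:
f(D) = 1 (f(D) = (2*D)/((2*D)) = (2*D)*(1/(2*D)) = 1)
W(Q, r) = 99 + 3*r*(Q - r) (W(Q, r) = 3*((Q - r)*r + 33) = 3*(r*(Q - r) + 33) = 3*(33 + r*(Q - r)) = 99 + 3*r*(Q - r))
W(159, f(9)) - 1*5055 = (99 - 3*1**2 + 3*159*1) - 1*5055 = (99 - 3*1 + 477) - 5055 = (99 - 3 + 477) - 5055 = 573 - 5055 = -4482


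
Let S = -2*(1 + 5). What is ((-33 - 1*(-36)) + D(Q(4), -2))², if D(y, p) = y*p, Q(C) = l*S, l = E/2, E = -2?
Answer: 441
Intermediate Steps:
S = -12 (S = -2*6 = -12)
l = -1 (l = -2/2 = -2*½ = -1)
Q(C) = 12 (Q(C) = -1*(-12) = 12)
D(y, p) = p*y
((-33 - 1*(-36)) + D(Q(4), -2))² = ((-33 - 1*(-36)) - 2*12)² = ((-33 + 36) - 24)² = (3 - 24)² = (-21)² = 441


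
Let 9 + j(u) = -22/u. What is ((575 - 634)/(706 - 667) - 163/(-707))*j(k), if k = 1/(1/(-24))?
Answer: 857383/82719 ≈ 10.365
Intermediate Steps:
k = -24 (k = 1/(-1/24) = -24)
j(u) = -9 - 22/u
((575 - 634)/(706 - 667) - 163/(-707))*j(k) = ((575 - 634)/(706 - 667) - 163/(-707))*(-9 - 22/(-24)) = (-59/39 - 163*(-1/707))*(-9 - 22*(-1/24)) = (-59*1/39 + 163/707)*(-9 + 11/12) = (-59/39 + 163/707)*(-97/12) = -35356/27573*(-97/12) = 857383/82719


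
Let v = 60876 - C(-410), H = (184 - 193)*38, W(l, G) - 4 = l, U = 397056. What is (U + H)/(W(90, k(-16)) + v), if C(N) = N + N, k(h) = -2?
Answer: 5361/835 ≈ 6.4204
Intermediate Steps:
C(N) = 2*N
W(l, G) = 4 + l
H = -342 (H = -9*38 = -342)
v = 61696 (v = 60876 - 2*(-410) = 60876 - 1*(-820) = 60876 + 820 = 61696)
(U + H)/(W(90, k(-16)) + v) = (397056 - 342)/((4 + 90) + 61696) = 396714/(94 + 61696) = 396714/61790 = 396714*(1/61790) = 5361/835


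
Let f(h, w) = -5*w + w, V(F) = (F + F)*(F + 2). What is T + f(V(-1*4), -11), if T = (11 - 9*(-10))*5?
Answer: 549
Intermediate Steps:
V(F) = 2*F*(2 + F) (V(F) = (2*F)*(2 + F) = 2*F*(2 + F))
f(h, w) = -4*w
T = 505 (T = (11 + 90)*5 = 101*5 = 505)
T + f(V(-1*4), -11) = 505 - 4*(-11) = 505 + 44 = 549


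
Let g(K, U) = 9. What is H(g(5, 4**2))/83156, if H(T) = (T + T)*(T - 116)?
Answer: -963/41578 ≈ -0.023161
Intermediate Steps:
H(T) = 2*T*(-116 + T) (H(T) = (2*T)*(-116 + T) = 2*T*(-116 + T))
H(g(5, 4**2))/83156 = (2*9*(-116 + 9))/83156 = (2*9*(-107))*(1/83156) = -1926*1/83156 = -963/41578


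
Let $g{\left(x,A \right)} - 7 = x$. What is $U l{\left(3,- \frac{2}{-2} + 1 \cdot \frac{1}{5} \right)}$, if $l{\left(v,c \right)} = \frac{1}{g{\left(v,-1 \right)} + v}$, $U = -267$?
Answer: $- \frac{267}{13} \approx -20.538$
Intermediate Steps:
$g{\left(x,A \right)} = 7 + x$
$l{\left(v,c \right)} = \frac{1}{7 + 2 v}$ ($l{\left(v,c \right)} = \frac{1}{\left(7 + v\right) + v} = \frac{1}{7 + 2 v}$)
$U l{\left(3,- \frac{2}{-2} + 1 \cdot \frac{1}{5} \right)} = - \frac{267}{7 + 2 \cdot 3} = - \frac{267}{7 + 6} = - \frac{267}{13}$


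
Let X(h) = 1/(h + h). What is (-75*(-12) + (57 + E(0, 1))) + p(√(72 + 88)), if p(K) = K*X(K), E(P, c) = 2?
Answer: 1919/2 ≈ 959.50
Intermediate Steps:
X(h) = 1/(2*h)
p(K) = ½ (p(K) = K*(1/(2*K)) = ½)
(-75*(-12) + (57 + E(0, 1))) + p(√(72 + 88)) = (-75*(-12) + (57 + 2)) + ½ = (900 + 59) + ½ = 959 + ½ = 1919/2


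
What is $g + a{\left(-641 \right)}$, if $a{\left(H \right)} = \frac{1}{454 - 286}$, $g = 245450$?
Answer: $\frac{41235601}{168} \approx 2.4545 \cdot 10^{5}$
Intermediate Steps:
$a{\left(H \right)} = \frac{1}{168}$
$g + a{\left(-641 \right)} = 245450 + \frac{1}{168} = \frac{41235601}{168}$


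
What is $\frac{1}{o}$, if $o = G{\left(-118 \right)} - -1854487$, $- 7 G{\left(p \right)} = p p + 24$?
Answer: $\frac{7}{12967461} \approx 5.3981 \cdot 10^{-7}$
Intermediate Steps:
$G{\left(p \right)} = - \frac{24}{7} - \frac{p^{2}}{7}$ ($G{\left(p \right)} = - \frac{p p + 24}{7} = - \frac{p^{2} + 24}{7} = - \frac{24 + p^{2}}{7} = - \frac{24}{7} - \frac{p^{2}}{7}$)
$o = \frac{12967461}{7}$ ($o = \left(- \frac{24}{7} - \frac{\left(-118\right)^{2}}{7}\right) - -1854487 = \left(- \frac{24}{7} - \frac{13924}{7}\right) + 1854487 = - \frac{13948}{7} + 1854487 = \frac{12967461}{7} \approx 1.8525 \cdot 10^{6}$)
$\frac{1}{o} = \frac{1}{\frac{12967461}{7}} = \frac{7}{12967461}$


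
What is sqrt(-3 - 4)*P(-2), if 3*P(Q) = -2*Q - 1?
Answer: I*sqrt(7) ≈ 2.6458*I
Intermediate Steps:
P(Q) = -1/3 - 2*Q/3 (P(Q) = (-2*Q - 1)/3 = (-1 - 2*Q)/3 = -1/3 - 2*Q/3)
sqrt(-3 - 4)*P(-2) = sqrt(-3 - 4)*(-1/3 - 2/3*(-2)) = sqrt(-7)*(-1/3 + 4/3) = (I*sqrt(7))*1 = I*sqrt(7)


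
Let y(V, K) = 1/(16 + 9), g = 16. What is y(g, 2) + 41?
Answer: 1026/25 ≈ 41.040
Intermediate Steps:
y(V, K) = 1/25
y(g, 2) + 41 = 1/25 + 41 = 1026/25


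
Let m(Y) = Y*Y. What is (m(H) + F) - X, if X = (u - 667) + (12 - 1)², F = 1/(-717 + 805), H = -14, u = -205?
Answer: 83337/88 ≈ 947.01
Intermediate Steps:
F = 1/88 ≈ 0.011364
m(Y) = Y²
X = -751 (X = (-205 - 667) + (12 - 1)² = -872 + 11² = -872 + 121 = -751)
(m(H) + F) - X = ((-14)² + 1/88) - 1*(-751) = (196 + 1/88) + 751 = 17249/88 + 751 = 83337/88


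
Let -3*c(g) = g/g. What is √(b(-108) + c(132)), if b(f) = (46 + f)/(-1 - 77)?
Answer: √78/13 ≈ 0.67937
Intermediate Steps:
c(g) = -⅓ (c(g) = -g/(3*g) = -⅓*1 = -⅓)
b(f) = -23/39 - f/78 (b(f) = (46 + f)/(-78) = (46 + f)*(-1/78) = -23/39 - f/78)
√(b(-108) + c(132)) = √((-23/39 - 1/78*(-108)) - ⅓) = √((-23/39 + 18/13) - ⅓) = √(31/39 - ⅓) = √(6/13) = √78/13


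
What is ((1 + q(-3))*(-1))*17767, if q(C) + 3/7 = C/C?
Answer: -195437/7 ≈ -27920.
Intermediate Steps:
q(C) = 4/7 (q(C) = -3/7 + C/C = -3/7 + 1 = 4/7)
((1 + q(-3))*(-1))*17767 = ((1 + 4/7)*(-1))*17767 = ((11/7)*(-1))*17767 = -11/7*17767 = -195437/7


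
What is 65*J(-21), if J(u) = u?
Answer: -1365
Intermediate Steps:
65*J(-21) = 65*(-21) = -1365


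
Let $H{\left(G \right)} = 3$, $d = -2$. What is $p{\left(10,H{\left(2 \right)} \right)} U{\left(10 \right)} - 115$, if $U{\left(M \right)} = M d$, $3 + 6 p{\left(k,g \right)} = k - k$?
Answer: $-105$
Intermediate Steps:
$p{\left(k,g \right)} = - \frac{1}{2}$ ($p{\left(k,g \right)} = - \frac{1}{2} + \frac{k - k}{6} = - \frac{1}{2} + \frac{1}{6} \cdot 0 = - \frac{1}{2} + 0 = - \frac{1}{2}$)
$U{\left(M \right)} = - 2 M$ ($U{\left(M \right)} = M \left(-2\right) = - 2 M$)
$p{\left(10,H{\left(2 \right)} \right)} U{\left(10 \right)} - 115 = - \frac{\left(-2\right) 10}{2} - 115 = \left(- \frac{1}{2}\right) \left(-20\right) - 115 = 10 - 115 = -105$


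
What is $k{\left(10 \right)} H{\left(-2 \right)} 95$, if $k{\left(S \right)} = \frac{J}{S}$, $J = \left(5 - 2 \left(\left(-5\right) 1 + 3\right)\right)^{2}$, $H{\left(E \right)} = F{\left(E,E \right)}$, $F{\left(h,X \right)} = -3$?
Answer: $- \frac{4617}{2} \approx -2308.5$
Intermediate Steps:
$H{\left(E \right)} = -3$
$J = 81$ ($J = \left(5 - 2 \left(-5 + 3\right)\right)^{2} = \left(5 - -4\right)^{2} = \left(5 + 4\right)^{2} = 9^{2} = 81$)
$k{\left(S \right)} = \frac{81}{S}$
$k{\left(10 \right)} H{\left(-2 \right)} 95 = \frac{81}{10} \left(-3\right) 95 = \left(- \frac{243}{10}\right) 95 = - \frac{4617}{2}$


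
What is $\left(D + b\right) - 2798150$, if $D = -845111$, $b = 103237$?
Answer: $-3540024$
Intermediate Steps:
$\left(D + b\right) - 2798150 = \left(-845111 + 103237\right) - 2798150 = -741874 - 2798150 = -3540024$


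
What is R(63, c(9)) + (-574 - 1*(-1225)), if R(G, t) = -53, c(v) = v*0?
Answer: 598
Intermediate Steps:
c(v) = 0
R(63, c(9)) + (-574 - 1*(-1225)) = -53 + (-574 - 1*(-1225)) = -53 + (-574 + 1225) = -53 + 651 = 598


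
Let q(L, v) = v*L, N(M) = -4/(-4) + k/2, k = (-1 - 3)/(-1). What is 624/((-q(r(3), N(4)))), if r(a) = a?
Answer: -208/3 ≈ -69.333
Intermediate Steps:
k = 4 (k = -4*(-1) = 4)
N(M) = 3 (N(M) = -4/(-4) + 4/2 = -4*(-1/4) + 4*(1/2) = 1 + 2 = 3)
q(L, v) = L*v
624/((-q(r(3), N(4)))) = 624/((-3*3)) = 624/((-1*9)) = 624/(-9) = 624*(-1/9) = -208/3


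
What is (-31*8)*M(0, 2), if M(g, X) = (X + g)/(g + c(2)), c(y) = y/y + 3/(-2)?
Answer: 992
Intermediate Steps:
c(y) = -½ (c(y) = 1 + 3*(-½) = 1 - 3/2 = -½)
M(g, X) = (X + g)/(-½ + g) (M(g, X) = (X + g)/(g - ½) = (X + g)/(-½ + g))
(-31*8)*M(0, 2) = (-31*8)*(2*(2 + 0)/(-1 + 2*0)) = -496*2/(-1 + 0) = -496*2/(-1) = -496*(-1)*2 = -248*(-4) = 992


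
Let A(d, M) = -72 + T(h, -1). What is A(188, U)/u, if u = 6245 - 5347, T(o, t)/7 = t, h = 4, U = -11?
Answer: -79/898 ≈ -0.087973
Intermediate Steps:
T(o, t) = 7*t
A(d, M) = -79 (A(d, M) = -72 + 7*(-1) = -72 - 7 = -79)
u = 898
A(188, U)/u = -79/898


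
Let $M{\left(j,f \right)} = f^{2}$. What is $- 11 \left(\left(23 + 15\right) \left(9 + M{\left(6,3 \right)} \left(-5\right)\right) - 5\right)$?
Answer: $15103$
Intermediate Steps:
$- 11 \left(\left(23 + 15\right) \left(9 + M{\left(6,3 \right)} \left(-5\right)\right) - 5\right) = - 11 \left(\left(23 + 15\right) \left(9 + 3^{2} \left(-5\right)\right) - 5\right) = - 11 \left(38 \left(9 + 9 \left(-5\right)\right) - 5\right) = - 11 \left(38 \left(9 - 45\right) - 5\right) = - 11 \left(38 \left(-36\right) - 5\right) = - 11 \left(-1368 - 5\right) = \left(-11\right) \left(-1373\right) = 15103$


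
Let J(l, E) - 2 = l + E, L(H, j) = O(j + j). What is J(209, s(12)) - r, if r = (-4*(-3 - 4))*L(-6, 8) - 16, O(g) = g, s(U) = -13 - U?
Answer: -246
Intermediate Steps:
L(H, j) = 2*j (L(H, j) = j + j = 2*j)
J(l, E) = 2 + E + l (J(l, E) = 2 + (l + E) = 2 + (E + l) = 2 + E + l)
r = 432 (r = (-4*(-3 - 4))*(2*8) - 16 = -4*(-7)*16 - 16 = 28*16 - 16 = 448 - 16 = 432)
J(209, s(12)) - r = (2 + (-13 - 1*12) + 209) - 1*432 = (2 + (-13 - 12) + 209) - 432 = (2 - 25 + 209) - 432 = 186 - 432 = -246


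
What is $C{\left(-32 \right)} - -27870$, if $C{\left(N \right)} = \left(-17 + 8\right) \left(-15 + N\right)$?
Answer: $28293$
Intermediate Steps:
$C{\left(N \right)} = 135 - 9 N$ ($C{\left(N \right)} = - 9 \left(-15 + N\right) = 135 - 9 N$)
$C{\left(-32 \right)} - -27870 = \left(135 - -288\right) - -27870 = \left(135 + 288\right) + 27870 = 423 + 27870 = 28293$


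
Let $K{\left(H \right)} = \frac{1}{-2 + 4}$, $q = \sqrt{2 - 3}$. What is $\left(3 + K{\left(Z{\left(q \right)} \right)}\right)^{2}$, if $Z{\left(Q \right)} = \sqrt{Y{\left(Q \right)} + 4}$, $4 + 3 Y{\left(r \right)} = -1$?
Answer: $\frac{49}{4} \approx 12.25$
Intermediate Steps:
$q = i$ ($q = \sqrt{-1} = i \approx 1.0 i$)
$Y{\left(r \right)} = - \frac{5}{3}$ ($Y{\left(r \right)} = - \frac{4}{3} + \frac{1}{3} \left(-1\right) = - \frac{4}{3} - \frac{1}{3} = - \frac{5}{3}$)
$Z{\left(Q \right)} = \frac{\sqrt{21}}{3}$ ($Z{\left(Q \right)} = \sqrt{- \frac{5}{3} + 4} = \sqrt{\frac{7}{3}} = \frac{\sqrt{21}}{3}$)
$K{\left(H \right)} = \frac{1}{2}$
$\left(3 + K{\left(Z{\left(q \right)} \right)}\right)^{2} = \left(3 + \frac{1}{2}\right)^{2} = \left(\frac{7}{2}\right)^{2} = \frac{49}{4}$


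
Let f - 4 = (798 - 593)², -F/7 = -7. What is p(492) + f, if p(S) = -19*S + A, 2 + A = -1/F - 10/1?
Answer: 1600780/49 ≈ 32669.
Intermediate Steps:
F = 49 (F = -7*(-7) = 49)
A = -589/49 (A = -2 + (-1/49 - 10/1) = -2 + (-1*1/49 - 10*1) = -2 + (-1/49 - 10) = -2 - 491/49 = -589/49 ≈ -12.020)
f = 42029 (f = 4 + (798 - 593)² = 4 + 205² = 4 + 42025 = 42029)
p(S) = -589/49 - 19*S (p(S) = -19*S - 589/49 = -589/49 - 19*S)
p(492) + f = (-589/49 - 19*492) + 42029 = (-589/49 - 9348) + 42029 = -458641/49 + 42029 = 1600780/49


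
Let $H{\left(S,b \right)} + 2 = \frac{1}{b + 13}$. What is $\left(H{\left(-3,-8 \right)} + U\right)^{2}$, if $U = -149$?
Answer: $\frac{568516}{25} \approx 22741.0$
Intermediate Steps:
$H{\left(S,b \right)} = -2 + \frac{1}{13 + b}$ ($H{\left(S,b \right)} = -2 + \frac{1}{b + 13} = -2 + \frac{1}{13 + b}$)
$\left(H{\left(-3,-8 \right)} + U\right)^{2} = \left(\frac{-25 - -16}{13 - 8} - 149\right)^{2} = \left(\frac{-25 + 16}{5} - 149\right)^{2} = \left(\frac{1}{5} \left(-9\right) - 149\right)^{2} = \left(- \frac{9}{5} - 149\right)^{2} = \left(- \frac{754}{5}\right)^{2} = \frac{568516}{25}$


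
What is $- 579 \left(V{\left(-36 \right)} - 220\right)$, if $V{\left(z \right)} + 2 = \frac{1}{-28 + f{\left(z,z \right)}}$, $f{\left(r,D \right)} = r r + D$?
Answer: $\frac{158358237}{1232} \approx 1.2854 \cdot 10^{5}$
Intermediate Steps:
$f{\left(r,D \right)} = D + r^{2}$ ($f{\left(r,D \right)} = r^{2} + D = D + r^{2}$)
$V{\left(z \right)} = -2 + \frac{1}{-28 + z + z^{2}}$ ($V{\left(z \right)} = -2 + \frac{1}{-28 + \left(z + z^{2}\right)} = -2 + \frac{1}{-28 + z + z^{2}}$)
$- 579 \left(V{\left(-36 \right)} - 220\right) = - 579 \left(\frac{57 - -72 - 2 \left(-36\right)^{2}}{-28 - 36 + \left(-36\right)^{2}} - 220\right) = - 579 \left(\frac{57 + 72 - 2592}{-28 - 36 + 1296} - 220\right) = - 579 \left(\frac{57 + 72 - 2592}{1232} - 220\right) = - 579 \left(\frac{1}{1232} \left(-2463\right) - 220\right) = - 579 \left(- \frac{2463}{1232} - 220\right) = \left(-579\right) \left(- \frac{273503}{1232}\right) = \frac{158358237}{1232}$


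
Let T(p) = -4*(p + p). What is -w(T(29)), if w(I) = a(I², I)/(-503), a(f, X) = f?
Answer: 53824/503 ≈ 107.01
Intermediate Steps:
T(p) = -8*p
w(I) = -I²/503 (w(I) = I²/(-503) = I²*(-1/503) = -I²/503)
-w(T(29)) = -(-1)*(-8*29)²/503 = -(-1)*(-232)²/503 = -(-1)*53824/503 = -1*(-53824/503) = 53824/503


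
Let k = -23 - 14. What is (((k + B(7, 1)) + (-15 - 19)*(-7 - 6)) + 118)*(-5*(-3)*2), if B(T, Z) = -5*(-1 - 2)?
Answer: 16140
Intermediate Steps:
k = -37
B(T, Z) = 15 (B(T, Z) = -5*(-3) = 15)
(((k + B(7, 1)) + (-15 - 19)*(-7 - 6)) + 118)*(-5*(-3)*2) = (((-37 + 15) + (-15 - 19)*(-7 - 6)) + 118)*(-5*(-3)*2) = ((-22 - 34*(-13)) + 118)*(15*2) = ((-22 + 442) + 118)*30 = (420 + 118)*30 = 538*30 = 16140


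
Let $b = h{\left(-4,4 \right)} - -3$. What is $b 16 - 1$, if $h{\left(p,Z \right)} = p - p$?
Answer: $47$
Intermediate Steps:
$h{\left(p,Z \right)} = 0$
$b = 3$ ($b = 0 - -3 = 0 + 3 = 3$)
$b 16 - 1 = 3 \cdot 16 - 1 = 48 - 1 = 47$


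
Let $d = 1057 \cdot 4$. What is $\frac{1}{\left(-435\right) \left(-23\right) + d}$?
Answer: $\frac{1}{14233} \approx 7.0259 \cdot 10^{-5}$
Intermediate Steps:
$d = 4228$
$\frac{1}{\left(-435\right) \left(-23\right) + d} = \frac{1}{\left(-435\right) \left(-23\right) + 4228} = \frac{1}{10005 + 4228} = \frac{1}{14233}$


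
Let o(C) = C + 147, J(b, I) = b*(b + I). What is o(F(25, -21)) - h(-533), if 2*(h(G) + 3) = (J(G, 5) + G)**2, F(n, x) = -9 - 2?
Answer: -78899753603/2 ≈ -3.9450e+10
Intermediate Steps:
F(n, x) = -11
J(b, I) = b*(I + b)
h(G) = -3 + (G + G*(5 + G))**2/2 (h(G) = -3 + (G*(5 + G) + G)**2/2 = -3 + (G + G*(5 + G))**2/2)
o(C) = 147 + C
o(F(25, -21)) - h(-533) = (147 - 11) - (-3 + (1/2)*(-533)**2*(6 - 533)**2) = 136 - (-3 + (1/2)*284089*(-527)**2) = 136 - (-3 + (1/2)*284089*277729) = 136 - (-3 + 78899753881/2) = 136 - 1*78899753875/2 = 136 - 78899753875/2 = -78899753603/2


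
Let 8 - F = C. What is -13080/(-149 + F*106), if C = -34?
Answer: -13080/4303 ≈ -3.0397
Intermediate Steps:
F = 42 (F = 8 - 1*(-34) = 8 + 34 = 42)
-13080/(-149 + F*106) = -13080/(-149 + 42*106) = -13080/(-149 + 4452) = -13080/4303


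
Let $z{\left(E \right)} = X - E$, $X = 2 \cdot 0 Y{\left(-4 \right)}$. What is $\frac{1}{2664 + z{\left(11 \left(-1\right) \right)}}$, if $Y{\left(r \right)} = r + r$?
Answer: $\frac{1}{2675} \approx 0.00037383$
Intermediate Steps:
$Y{\left(r \right)} = 2 r$
$X = 0$ ($X = 2 \cdot 0 \cdot 2 \left(-4\right) = 0 \left(-8\right) = 0$)
$z{\left(E \right)} = - E$ ($z{\left(E \right)} = 0 - E = - E$)
$\frac{1}{2664 + z{\left(11 \left(-1\right) \right)}} = \frac{1}{2664 - 11 \left(-1\right)} = \frac{1}{2664 - -11} = \frac{1}{2664 + 11} = \frac{1}{2675}$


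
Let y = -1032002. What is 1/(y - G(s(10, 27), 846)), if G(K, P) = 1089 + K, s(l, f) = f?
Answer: -1/1033118 ≈ -9.6794e-7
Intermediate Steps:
1/(y - G(s(10, 27), 846)) = 1/(-1032002 - (1089 + 27)) = 1/(-1032002 - 1*1116) = 1/(-1032002 - 1116) = 1/(-1033118) = -1/1033118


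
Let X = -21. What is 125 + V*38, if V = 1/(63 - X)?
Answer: 5269/42 ≈ 125.45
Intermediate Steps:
V = 1/84 (V = 1/(63 - 1*(-21)) = 1/(63 + 21) = 1/84 ≈ 0.011905)
125 + V*38 = 125 + (1/84)*38 = 125 + 19/42 = 5269/42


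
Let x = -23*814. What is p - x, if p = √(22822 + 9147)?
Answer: 18722 + √31969 ≈ 18901.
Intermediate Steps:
p = √31969 ≈ 178.80
x = -18722
p - x = √31969 - 1*(-18722) = √31969 + 18722 = 18722 + √31969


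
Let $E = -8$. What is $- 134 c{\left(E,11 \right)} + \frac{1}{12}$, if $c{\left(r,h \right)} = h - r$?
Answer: $- \frac{30551}{12} \approx -2545.9$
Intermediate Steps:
$- 134 c{\left(E,11 \right)} + \frac{1}{12} = - 134 \left(11 - -8\right) + \frac{1}{12} = - 134 \left(11 + 8\right) + \frac{1}{12} = \left(-134\right) 19 + \frac{1}{12} = -2546 + \frac{1}{12} = - \frac{30551}{12}$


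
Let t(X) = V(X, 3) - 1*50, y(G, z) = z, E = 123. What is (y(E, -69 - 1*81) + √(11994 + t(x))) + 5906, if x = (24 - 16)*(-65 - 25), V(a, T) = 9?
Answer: 5756 + √11953 ≈ 5865.3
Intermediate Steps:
x = -720 (x = 8*(-90) = -720)
t(X) = -41 (t(X) = 9 - 1*50 = 9 - 50 = -41)
(y(E, -69 - 1*81) + √(11994 + t(x))) + 5906 = ((-69 - 1*81) + √(11994 - 41)) + 5906 = ((-69 - 81) + √11953) + 5906 = (-150 + √11953) + 5906 = 5756 + √11953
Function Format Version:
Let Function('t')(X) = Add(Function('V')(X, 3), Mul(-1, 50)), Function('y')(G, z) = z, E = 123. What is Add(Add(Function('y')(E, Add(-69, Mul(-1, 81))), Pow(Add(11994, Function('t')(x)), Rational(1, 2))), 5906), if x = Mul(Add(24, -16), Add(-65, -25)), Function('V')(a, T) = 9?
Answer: Add(5756, Pow(11953, Rational(1, 2))) ≈ 5865.3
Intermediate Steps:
x = -720 (x = Mul(8, -90) = -720)
Function('t')(X) = -41 (Function('t')(X) = Add(9, Mul(-1, 50)) = Add(9, -50) = -41)
Add(Add(Function('y')(E, Add(-69, Mul(-1, 81))), Pow(Add(11994, Function('t')(x)), Rational(1, 2))), 5906) = Add(Add(Add(-69, Mul(-1, 81)), Pow(Add(11994, -41), Rational(1, 2))), 5906) = Add(Add(Add(-69, -81), Pow(11953, Rational(1, 2))), 5906) = Add(Add(-150, Pow(11953, Rational(1, 2))), 5906) = Add(5756, Pow(11953, Rational(1, 2)))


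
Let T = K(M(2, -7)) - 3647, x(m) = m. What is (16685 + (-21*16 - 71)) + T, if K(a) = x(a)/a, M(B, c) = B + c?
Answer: 12632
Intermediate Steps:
K(a) = 1 (K(a) = a/a = 1)
T = -3646 (T = 1 - 3647 = -3646)
(16685 + (-21*16 - 71)) + T = (16685 + (-21*16 - 71)) - 3646 = (16685 + (-336 - 71)) - 3646 = (16685 - 407) - 3646 = 16278 - 3646 = 12632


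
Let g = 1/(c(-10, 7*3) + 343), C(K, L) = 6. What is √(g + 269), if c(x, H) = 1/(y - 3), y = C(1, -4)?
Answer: √285385190/1030 ≈ 16.401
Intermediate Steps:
y = 6
c(x, H) = ⅓ (c(x, H) = 1/(6 - 3) = 1/3 = ⅓)
g = 3/1030 (g = 1/(⅓ + 343) = 1/(1030/3) = 3/1030 ≈ 0.0029126)
√(g + 269) = √(3/1030 + 269) = √(277073/1030) = √285385190/1030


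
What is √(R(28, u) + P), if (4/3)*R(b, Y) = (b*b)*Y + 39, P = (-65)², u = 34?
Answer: √96985/2 ≈ 155.71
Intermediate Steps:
P = 4225
R(b, Y) = 117/4 + 3*Y*b²/4 (R(b, Y) = 3*((b*b)*Y + 39)/4 = 3*(b²*Y + 39)/4 = 3*(Y*b² + 39)/4 = 3*(39 + Y*b²)/4 = 117/4 + 3*Y*b²/4)
√(R(28, u) + P) = √((117/4 + (¾)*34*28²) + 4225) = √((117/4 + (¾)*34*784) + 4225) = √((117/4 + 19992) + 4225) = √(80085/4 + 4225) = √(96985/4) = √96985/2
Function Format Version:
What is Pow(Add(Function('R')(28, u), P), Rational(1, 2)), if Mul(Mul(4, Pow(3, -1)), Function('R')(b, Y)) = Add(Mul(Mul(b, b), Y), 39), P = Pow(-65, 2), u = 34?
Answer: Mul(Rational(1, 2), Pow(96985, Rational(1, 2))) ≈ 155.71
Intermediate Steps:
P = 4225
Function('R')(b, Y) = Add(Rational(117, 4), Mul(Rational(3, 4), Y, Pow(b, 2))) (Function('R')(b, Y) = Mul(Rational(3, 4), Add(Mul(Mul(b, b), Y), 39)) = Mul(Rational(3, 4), Add(Mul(Pow(b, 2), Y), 39)) = Mul(Rational(3, 4), Add(Mul(Y, Pow(b, 2)), 39)) = Mul(Rational(3, 4), Add(39, Mul(Y, Pow(b, 2)))) = Add(Rational(117, 4), Mul(Rational(3, 4), Y, Pow(b, 2))))
Pow(Add(Function('R')(28, u), P), Rational(1, 2)) = Pow(Add(Add(Rational(117, 4), Mul(Rational(3, 4), 34, Pow(28, 2))), 4225), Rational(1, 2)) = Pow(Add(Add(Rational(117, 4), Mul(Rational(3, 4), 34, 784)), 4225), Rational(1, 2)) = Pow(Add(Add(Rational(117, 4), 19992), 4225), Rational(1, 2)) = Pow(Add(Rational(80085, 4), 4225), Rational(1, 2)) = Pow(Rational(96985, 4), Rational(1, 2)) = Mul(Rational(1, 2), Pow(96985, Rational(1, 2)))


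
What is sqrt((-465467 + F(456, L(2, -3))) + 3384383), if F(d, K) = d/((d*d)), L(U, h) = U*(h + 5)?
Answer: sqrt(151736929458)/228 ≈ 1708.5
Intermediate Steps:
L(U, h) = U*(5 + h)
F(d, K) = 1/d (F(d, K) = d/(d**2) = d/d**2 = 1/d)
sqrt((-465467 + F(456, L(2, -3))) + 3384383) = sqrt((-465467 + 1/456) + 3384383) = sqrt(-212252951/456 + 3384383) = sqrt(1331025697/456) = sqrt(151736929458)/228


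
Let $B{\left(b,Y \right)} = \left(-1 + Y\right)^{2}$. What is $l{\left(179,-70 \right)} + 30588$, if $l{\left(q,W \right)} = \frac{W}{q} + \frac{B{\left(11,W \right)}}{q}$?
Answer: $\frac{5480223}{179} \approx 30616.0$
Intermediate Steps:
$l{\left(q,W \right)} = \frac{W}{q} + \frac{\left(-1 + W\right)^{2}}{q}$
$l{\left(179,-70 \right)} + 30588 = \frac{-70 + \left(-1 - 70\right)^{2}}{179} + 30588 = \frac{-70 + \left(-71\right)^{2}}{179} + 30588 = \frac{-70 + 5041}{179} + 30588 = \frac{1}{179} \cdot 4971 + 30588 = \frac{4971}{179} + 30588 = \frac{5480223}{179}$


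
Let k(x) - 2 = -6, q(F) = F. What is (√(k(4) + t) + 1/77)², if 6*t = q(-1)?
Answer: -148219/35574 + 5*I*√6/231 ≈ -4.1665 + 0.053019*I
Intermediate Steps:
t = -⅙ (t = (⅙)*(-1) = -⅙ ≈ -0.16667)
k(x) = -4 (k(x) = 2 - 6 = -4)
(√(k(4) + t) + 1/77)² = (√(-4 - ⅙) + 1/77)² = (√(-25/6) + 1/77)² = (5*I*√6/6 + 1/77)² = (1/77 + 5*I*√6/6)²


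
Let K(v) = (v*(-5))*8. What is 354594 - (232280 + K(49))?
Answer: 124274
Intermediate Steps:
K(v) = -40*v (K(v) = -5*v*8 = -40*v)
354594 - (232280 + K(49)) = 354594 - (232280 - 40*49) = 354594 - (232280 - 1960) = 354594 - 1*230320 = 354594 - 230320 = 124274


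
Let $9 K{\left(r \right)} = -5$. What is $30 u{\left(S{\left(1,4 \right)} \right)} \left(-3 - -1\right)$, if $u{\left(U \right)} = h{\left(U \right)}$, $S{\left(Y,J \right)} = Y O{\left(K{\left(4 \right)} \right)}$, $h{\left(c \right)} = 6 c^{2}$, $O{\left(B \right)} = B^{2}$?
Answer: $- \frac{25000}{729} \approx -34.294$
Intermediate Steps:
$K{\left(r \right)} = - \frac{5}{9}$ ($K{\left(r \right)} = \frac{1}{9} \left(-5\right) = - \frac{5}{9}$)
$S{\left(Y,J \right)} = \frac{25 Y}{81}$ ($S{\left(Y,J \right)} = Y \left(- \frac{5}{9}\right)^{2} = Y \frac{25}{81} = \frac{25 Y}{81}$)
$u{\left(U \right)} = 6 U^{2}$
$30 u{\left(S{\left(1,4 \right)} \right)} \left(-3 - -1\right) = 30 \cdot 6 \left(\frac{25}{81} \cdot 1\right)^{2} \left(-3 - -1\right) = 30 \cdot 6 \left(\frac{25}{81}\right)^{2} \left(-3 + 1\right) = 30 \cdot 6 \cdot \frac{625}{6561} \left(-2\right) = 30 \cdot \frac{1250}{2187} \left(-2\right) = \frac{12500}{729} \left(-2\right) = - \frac{25000}{729}$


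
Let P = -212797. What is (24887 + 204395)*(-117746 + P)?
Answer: -75787560126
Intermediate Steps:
(24887 + 204395)*(-117746 + P) = (24887 + 204395)*(-117746 - 212797) = 229282*(-330543) = -75787560126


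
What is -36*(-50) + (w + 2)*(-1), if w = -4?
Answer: 1802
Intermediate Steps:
-36*(-50) + (w + 2)*(-1) = -36*(-50) + (-4 + 2)*(-1) = 1800 - 2*(-1) = 1800 + 2 = 1802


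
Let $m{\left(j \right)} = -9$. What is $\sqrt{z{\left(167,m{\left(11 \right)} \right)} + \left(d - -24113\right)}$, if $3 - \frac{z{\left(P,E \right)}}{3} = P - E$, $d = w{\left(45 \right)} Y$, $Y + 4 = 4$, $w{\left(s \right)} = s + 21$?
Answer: $\sqrt{23594} \approx 153.6$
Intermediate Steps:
$w{\left(s \right)} = 21 + s$
$Y = 0$ ($Y = -4 + 4 = 0$)
$d = 0$ ($d = \left(21 + 45\right) 0 = 66 \cdot 0 = 0$)
$z{\left(P,E \right)} = 9 - 3 P + 3 E$ ($z{\left(P,E \right)} = 9 - 3 \left(P - E\right) = 9 + \left(- 3 P + 3 E\right) = 9 - 3 P + 3 E$)
$\sqrt{z{\left(167,m{\left(11 \right)} \right)} + \left(d - -24113\right)} = \sqrt{\left(9 - 501 + 3 \left(-9\right)\right) + \left(0 - -24113\right)} = \sqrt{\left(9 - 501 - 27\right) + \left(0 + 24113\right)} = \sqrt{-519 + 24113} = \sqrt{23594}$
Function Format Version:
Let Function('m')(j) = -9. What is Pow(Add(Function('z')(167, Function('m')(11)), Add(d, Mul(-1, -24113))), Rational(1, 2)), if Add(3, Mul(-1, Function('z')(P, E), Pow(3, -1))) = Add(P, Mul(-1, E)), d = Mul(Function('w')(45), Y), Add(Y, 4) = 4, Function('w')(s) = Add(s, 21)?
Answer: Pow(23594, Rational(1, 2)) ≈ 153.60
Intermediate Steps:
Function('w')(s) = Add(21, s)
Y = 0 (Y = Add(-4, 4) = 0)
d = 0 (d = Mul(Add(21, 45), 0) = Mul(66, 0) = 0)
Function('z')(P, E) = Add(9, Mul(-3, P), Mul(3, E)) (Function('z')(P, E) = Add(9, Mul(-3, Add(P, Mul(-1, E)))) = Add(9, Add(Mul(-3, P), Mul(3, E))) = Add(9, Mul(-3, P), Mul(3, E)))
Pow(Add(Function('z')(167, Function('m')(11)), Add(d, Mul(-1, -24113))), Rational(1, 2)) = Pow(Add(Add(9, Mul(-3, 167), Mul(3, -9)), Add(0, Mul(-1, -24113))), Rational(1, 2)) = Pow(Add(Add(9, -501, -27), Add(0, 24113)), Rational(1, 2)) = Pow(Add(-519, 24113), Rational(1, 2)) = Pow(23594, Rational(1, 2))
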